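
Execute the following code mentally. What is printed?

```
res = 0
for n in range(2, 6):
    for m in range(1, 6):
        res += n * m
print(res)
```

210

n=2,m=1: res = 0+2 = 2
n=2,m=2: res = 2+4 = 6
n=2,m=3: res = 6+6 = 12
n=2,m=4: res = 12+8 = 20
n=2,m=5: res = 20+10 = 30
n=3,m=1: res = 30+3 = 33
n=3,m=2: res = 33+6 = 39
n=3,m=3: res = 39+9 = 48
n=3,m=4: res = 48+12 = 60
n=3,m=5: res = 60+15 = 75
n=4,m=1: res = 75+4 = 79
n=4,m=2: res = 79+8 = 87
n=4,m=3: res = 87+12 = 99
n=4,m=4: res = 99+16 = 115
n=4,m=5: res = 115+20 = 135
n=5,m=1: res = 135+5 = 140
n=5,m=2: res = 140+10 = 150
n=5,m=3: res = 150+15 = 165
n=5,m=4: res = 165+20 = 185
n=5,m=5: res = 185+25 = 210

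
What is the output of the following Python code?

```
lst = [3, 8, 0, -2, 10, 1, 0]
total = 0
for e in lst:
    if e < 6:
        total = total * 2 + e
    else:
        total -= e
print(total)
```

e=3: <6, total = 0*2+3 = 3
e=8: not <6, total = 3-8 = -5
e=0: <6, total = (-5)*2+0 = -10
e=-2: <6, total = (-10)*2+(-2) = -22
e=10: not <6, total = (-22)-10 = -32
e=1: <6, total = (-32)*2+1 = -63
e=0: <6, total = (-63)*2+0 = -126

-126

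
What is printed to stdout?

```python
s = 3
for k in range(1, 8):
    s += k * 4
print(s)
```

115

k=1: s = 3+1*4 = 7
k=2: s = 7+2*4 = 15
k=3: s = 15+3*4 = 27
k=4: s = 27+4*4 = 43
k=5: s = 43+5*4 = 63
k=6: s = 63+6*4 = 87
k=7: s = 87+7*4 = 115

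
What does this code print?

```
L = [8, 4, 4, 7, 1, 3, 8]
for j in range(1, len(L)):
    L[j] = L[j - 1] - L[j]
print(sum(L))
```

-33

j=1: L[1] = 8-4 = 4 → [8, 4, 4, 7, 1, 3, 8]
j=2: L[2] = 4-4 = 0 → [8, 4, 0, 7, 1, 3, 8]
j=3: L[3] = 0-7 = -7 → [8, 4, 0, -7, 1, 3, 8]
j=4: L[4] = (-7)-1 = -8 → [8, 4, 0, -7, -8, 3, 8]
j=5: L[5] = (-8)-3 = -11 → [8, 4, 0, -7, -8, -11, 8]
j=6: L[6] = (-11)-8 = -19 → [8, 4, 0, -7, -8, -11, -19]
sum = -33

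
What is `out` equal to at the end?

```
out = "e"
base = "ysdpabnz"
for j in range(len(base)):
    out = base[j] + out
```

'znbapdsye'

j=0: prepend 'y' → 'ye'
j=1: prepend 's' → 'sye'
j=2: prepend 'd' → 'dsye'
j=3: prepend 'p' → 'pdsye'
j=4: prepend 'a' → 'apdsye'
j=5: prepend 'b' → 'bapdsye'
j=6: prepend 'n' → 'nbapdsye'
j=7: prepend 'z' → 'znbapdsye'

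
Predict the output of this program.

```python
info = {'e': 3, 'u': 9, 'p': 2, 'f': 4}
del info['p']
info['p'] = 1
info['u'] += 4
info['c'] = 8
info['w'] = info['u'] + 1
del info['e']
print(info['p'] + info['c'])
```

del 'p' → {'e': 3, 'u': 9, 'f': 4}
info['p'] = 1 → {'e': 3, 'u': 9, 'f': 4, 'p': 1}
info['u'] = 9+4 = 13 → {'e': 3, 'u': 13, 'f': 4, 'p': 1}
info['c'] = 8 → {'e': 3, 'u': 13, 'f': 4, 'p': 1, 'c': 8}
info['w'] = info['u']+1 = 14 → {'e': 3, 'u': 13, 'f': 4, 'p': 1, 'c': 8, 'w': 14}
del 'e' → {'u': 13, 'f': 4, 'p': 1, 'c': 8, 'w': 14}
info['p']+info['c'] = 1+8 = 9

9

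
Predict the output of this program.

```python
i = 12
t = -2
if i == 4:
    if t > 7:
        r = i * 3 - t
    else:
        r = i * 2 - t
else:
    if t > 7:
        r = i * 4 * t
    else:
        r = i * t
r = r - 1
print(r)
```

i=12, t=-2
i == 4 is False; t > 7 is False
→ r = i * t = -24
r = (-24)-1 = -25

-25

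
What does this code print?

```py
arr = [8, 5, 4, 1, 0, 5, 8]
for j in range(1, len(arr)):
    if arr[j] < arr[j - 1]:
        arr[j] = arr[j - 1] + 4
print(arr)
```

[8, 12, 16, 20, 24, 28, 32]

j=1: 5<8, arr[1] = 8+4 = 12 → [8, 12, 4, 1, 0, 5, 8]
j=2: 4<12, arr[2] = 12+4 = 16 → [8, 12, 16, 1, 0, 5, 8]
j=3: 1<16, arr[3] = 16+4 = 20 → [8, 12, 16, 20, 0, 5, 8]
j=4: 0<20, arr[4] = 20+4 = 24 → [8, 12, 16, 20, 24, 5, 8]
j=5: 5<24, arr[5] = 24+4 = 28 → [8, 12, 16, 20, 24, 28, 8]
j=6: 8<28, arr[6] = 28+4 = 32 → [8, 12, 16, 20, 24, 28, 32]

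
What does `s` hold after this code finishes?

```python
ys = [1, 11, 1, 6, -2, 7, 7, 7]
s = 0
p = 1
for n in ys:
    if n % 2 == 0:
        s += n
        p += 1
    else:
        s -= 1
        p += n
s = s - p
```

-39

n=1: not even, s = 0-1 = -1; p=2
n=11: not even, s = (-1)-1 = -2; p=13
n=1: not even, s = (-2)-1 = -3; p=14
n=6: even, s = (-3)+6 = 3; p=15
n=-2: even, s = 3+(-2) = 1; p=16
n=7: not even, s = 1-1 = 0; p=23
n=7: not even, s = 0-1 = -1; p=30
n=7: not even, s = (-1)-1 = -2; p=37
s-p = (-2)-37 = -39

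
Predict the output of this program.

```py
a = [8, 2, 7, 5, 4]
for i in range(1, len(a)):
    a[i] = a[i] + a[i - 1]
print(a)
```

i=1: a[1] = 2+8 = 10 → [8, 10, 7, 5, 4]
i=2: a[2] = 7+10 = 17 → [8, 10, 17, 5, 4]
i=3: a[3] = 5+17 = 22 → [8, 10, 17, 22, 4]
i=4: a[4] = 4+22 = 26 → [8, 10, 17, 22, 26]

[8, 10, 17, 22, 26]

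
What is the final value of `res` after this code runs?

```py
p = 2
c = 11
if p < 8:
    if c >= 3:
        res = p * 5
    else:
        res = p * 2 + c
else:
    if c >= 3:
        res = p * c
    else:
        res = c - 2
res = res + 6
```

16

p=2, c=11
p < 8 is True; c >= 3 is True
→ res = p * 5 = 10
res = 10+6 = 16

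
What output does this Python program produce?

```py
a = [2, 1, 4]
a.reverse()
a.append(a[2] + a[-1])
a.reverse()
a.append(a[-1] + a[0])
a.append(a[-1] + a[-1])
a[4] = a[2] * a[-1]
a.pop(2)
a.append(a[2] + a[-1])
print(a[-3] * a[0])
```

reverse → [4, 1, 2]
append a[2]+a[-1] = 2+2 = 4 → [4, 1, 2, 4]
reverse → [4, 2, 1, 4]
append a[-1]+a[0] = 4+4 = 8 → [4, 2, 1, 4, 8]
append a[-1]+a[-1] = 8+8 = 16 → [4, 2, 1, 4, 8, 16]
a[4] = a[2]*a[-1] = 1*16 = 16 → [4, 2, 1, 4, 16, 16]
pop(2) removes 1 → [4, 2, 4, 16, 16]
append a[2]+a[-1] = 4+16 = 20 → [4, 2, 4, 16, 16, 20]
a[-3]*a[0] = 16*4 = 64

64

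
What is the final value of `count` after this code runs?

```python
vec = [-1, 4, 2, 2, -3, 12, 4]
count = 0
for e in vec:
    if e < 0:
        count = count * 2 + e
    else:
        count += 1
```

e=-1: <0, count = 0*2+(-1) = -1
e=4: not <0, count = (-1)+1 = 0
e=2: not <0, count = 0+1 = 1
e=2: not <0, count = 1+1 = 2
e=-3: <0, count = 2*2+(-3) = 1
e=12: not <0, count = 1+1 = 2
e=4: not <0, count = 2+1 = 3

3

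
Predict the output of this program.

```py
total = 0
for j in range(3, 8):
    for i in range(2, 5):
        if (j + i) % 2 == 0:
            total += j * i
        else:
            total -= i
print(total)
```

81

j=3,i=2: odd sum, total = 0-2 = -2
j=3,i=3: even sum, total = (-2)+9 = 7
j=3,i=4: odd sum, total = 7-4 = 3
j=4,i=2: even sum, total = 3+8 = 11
j=4,i=3: odd sum, total = 11-3 = 8
j=4,i=4: even sum, total = 8+16 = 24
j=5,i=2: odd sum, total = 24-2 = 22
j=5,i=3: even sum, total = 22+15 = 37
j=5,i=4: odd sum, total = 37-4 = 33
j=6,i=2: even sum, total = 33+12 = 45
j=6,i=3: odd sum, total = 45-3 = 42
j=6,i=4: even sum, total = 42+24 = 66
j=7,i=2: odd sum, total = 66-2 = 64
j=7,i=3: even sum, total = 64+21 = 85
j=7,i=4: odd sum, total = 85-4 = 81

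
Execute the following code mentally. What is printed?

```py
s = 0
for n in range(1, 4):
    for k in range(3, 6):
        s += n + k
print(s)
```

n=1,k=3: s = 0+4 = 4
n=1,k=4: s = 4+5 = 9
n=1,k=5: s = 9+6 = 15
n=2,k=3: s = 15+5 = 20
n=2,k=4: s = 20+6 = 26
n=2,k=5: s = 26+7 = 33
n=3,k=3: s = 33+6 = 39
n=3,k=4: s = 39+7 = 46
n=3,k=5: s = 46+8 = 54

54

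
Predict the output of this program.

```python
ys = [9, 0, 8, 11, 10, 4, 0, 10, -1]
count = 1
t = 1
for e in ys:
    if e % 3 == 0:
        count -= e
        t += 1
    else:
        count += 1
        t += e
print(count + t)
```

e=9: %3==0, count = 1-9 = -8; t=2
e=0: %3==0, count = (-8)-0 = -8; t=3
e=8: not %3==0, count = (-8)+1 = -7; t=11
e=11: not %3==0, count = (-7)+1 = -6; t=22
e=10: not %3==0, count = (-6)+1 = -5; t=32
e=4: not %3==0, count = (-5)+1 = -4; t=36
e=0: %3==0, count = (-4)-0 = -4; t=37
e=10: not %3==0, count = (-4)+1 = -3; t=47
e=-1: not %3==0, count = (-3)+1 = -2; t=46
count+t = (-2)+46 = 44

44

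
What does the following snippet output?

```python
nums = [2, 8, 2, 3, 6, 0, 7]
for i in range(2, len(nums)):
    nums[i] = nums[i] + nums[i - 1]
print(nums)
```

[2, 8, 10, 13, 19, 19, 26]

i=2: nums[2] = 2+8 = 10 → [2, 8, 10, 3, 6, 0, 7]
i=3: nums[3] = 3+10 = 13 → [2, 8, 10, 13, 6, 0, 7]
i=4: nums[4] = 6+13 = 19 → [2, 8, 10, 13, 19, 0, 7]
i=5: nums[5] = 0+19 = 19 → [2, 8, 10, 13, 19, 19, 7]
i=6: nums[6] = 7+19 = 26 → [2, 8, 10, 13, 19, 19, 26]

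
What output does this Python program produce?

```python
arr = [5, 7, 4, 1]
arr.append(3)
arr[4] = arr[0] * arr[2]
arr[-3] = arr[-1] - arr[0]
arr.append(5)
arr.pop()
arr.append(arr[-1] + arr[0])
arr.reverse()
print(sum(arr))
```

73

append 3 → [5, 7, 4, 1, 3]
arr[4] = arr[0]*arr[2] = 5*4 = 20 → [5, 7, 4, 1, 20]
arr[-3] = arr[-1]-arr[0] = 20-5 = 15 → [5, 7, 15, 1, 20]
append 5 → [5, 7, 15, 1, 20, 5]
pop() removes 5 → [5, 7, 15, 1, 20]
append arr[-1]+arr[0] = 20+5 = 25 → [5, 7, 15, 1, 20, 25]
reverse → [25, 20, 1, 15, 7, 5]
sum = 73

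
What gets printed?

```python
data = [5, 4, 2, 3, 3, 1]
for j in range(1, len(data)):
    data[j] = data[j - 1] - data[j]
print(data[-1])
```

-8

j=1: data[1] = 5-4 = 1 → [5, 1, 2, 3, 3, 1]
j=2: data[2] = 1-2 = -1 → [5, 1, -1, 3, 3, 1]
j=3: data[3] = (-1)-3 = -4 → [5, 1, -1, -4, 3, 1]
j=4: data[4] = (-4)-3 = -7 → [5, 1, -1, -4, -7, 1]
j=5: data[5] = (-7)-1 = -8 → [5, 1, -1, -4, -7, -8]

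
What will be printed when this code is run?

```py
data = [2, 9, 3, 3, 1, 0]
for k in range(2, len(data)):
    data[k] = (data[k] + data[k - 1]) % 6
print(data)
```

[2, 9, 0, 3, 4, 4]

k=2: data[2] = (3+9)%6 = 0 → [2, 9, 0, 3, 1, 0]
k=3: data[3] = (3+0)%6 = 3 → [2, 9, 0, 3, 1, 0]
k=4: data[4] = (1+3)%6 = 4 → [2, 9, 0, 3, 4, 0]
k=5: data[5] = (0+4)%6 = 4 → [2, 9, 0, 3, 4, 4]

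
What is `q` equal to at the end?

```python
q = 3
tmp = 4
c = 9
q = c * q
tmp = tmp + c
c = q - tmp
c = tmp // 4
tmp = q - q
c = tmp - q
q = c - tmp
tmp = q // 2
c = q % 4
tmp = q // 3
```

q = 9*3 = 27
tmp = 4+9 = 13
c = 27-13 = 14
c = 13//4 = 3
tmp = 27-27 = 0
c = 0-27 = -27
q = (-27)-0 = -27
tmp = (-27)//2 = -14
c = (-27)%4 = 1
tmp = (-27)//3 = -9

-27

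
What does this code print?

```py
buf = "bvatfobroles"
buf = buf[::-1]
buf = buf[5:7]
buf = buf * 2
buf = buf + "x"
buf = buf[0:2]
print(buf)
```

bo

reverse → 'selorboftavb'
slice [5:7] → 'bo'
repeat ×2 → 'bobo'
+ 'x' → 'bobox'
slice [0:2] → 'bo'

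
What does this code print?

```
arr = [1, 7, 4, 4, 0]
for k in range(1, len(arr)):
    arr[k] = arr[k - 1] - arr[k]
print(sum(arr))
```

k=1: arr[1] = 1-7 = -6 → [1, -6, 4, 4, 0]
k=2: arr[2] = (-6)-4 = -10 → [1, -6, -10, 4, 0]
k=3: arr[3] = (-10)-4 = -14 → [1, -6, -10, -14, 0]
k=4: arr[4] = (-14)-0 = -14 → [1, -6, -10, -14, -14]
sum = -43

-43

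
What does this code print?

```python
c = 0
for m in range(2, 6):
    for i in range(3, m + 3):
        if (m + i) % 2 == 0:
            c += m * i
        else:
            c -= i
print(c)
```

122

m=2,i=3: odd sum, c = 0-3 = -3
m=2,i=4: even sum, c = (-3)+8 = 5
m=3,i=3: even sum, c = 5+9 = 14
m=3,i=4: odd sum, c = 14-4 = 10
m=3,i=5: even sum, c = 10+15 = 25
m=4,i=3: odd sum, c = 25-3 = 22
m=4,i=4: even sum, c = 22+16 = 38
m=4,i=5: odd sum, c = 38-5 = 33
m=4,i=6: even sum, c = 33+24 = 57
m=5,i=3: even sum, c = 57+15 = 72
m=5,i=4: odd sum, c = 72-4 = 68
m=5,i=5: even sum, c = 68+25 = 93
m=5,i=6: odd sum, c = 93-6 = 87
m=5,i=7: even sum, c = 87+35 = 122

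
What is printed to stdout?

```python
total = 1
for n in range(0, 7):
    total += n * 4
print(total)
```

85

n=0: total = 1+0*4 = 1
n=1: total = 1+1*4 = 5
n=2: total = 5+2*4 = 13
n=3: total = 13+3*4 = 25
n=4: total = 25+4*4 = 41
n=5: total = 41+5*4 = 61
n=6: total = 61+6*4 = 85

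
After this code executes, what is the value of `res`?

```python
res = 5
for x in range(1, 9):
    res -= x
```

-31

x=1: res = 5-1 = 4
x=2: res = 4-2 = 2
x=3: res = 2-3 = -1
x=4: res = (-1)-4 = -5
x=5: res = (-5)-5 = -10
x=6: res = (-10)-6 = -16
x=7: res = (-16)-7 = -23
x=8: res = (-23)-8 = -31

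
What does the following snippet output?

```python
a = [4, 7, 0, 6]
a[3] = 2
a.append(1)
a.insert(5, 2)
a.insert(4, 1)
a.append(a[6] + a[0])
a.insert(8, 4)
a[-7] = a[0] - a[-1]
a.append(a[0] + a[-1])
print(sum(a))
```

35

a[3] = 2 → [4, 7, 0, 2]
append 1 → [4, 7, 0, 2, 1]
insert 2 at 5 → [4, 7, 0, 2, 1, 2]
insert 1 at 4 → [4, 7, 0, 2, 1, 1, 2]
append a[6]+a[0] = 2+4 = 6 → [4, 7, 0, 2, 1, 1, 2, 6]
insert 4 at 8 → [4, 7, 0, 2, 1, 1, 2, 6, 4]
a[-7] = a[0]-a[-1] = 4-4 = 0 → [4, 7, 0, 2, 1, 1, 2, 6, 4]
append a[0]+a[-1] = 4+4 = 8 → [4, 7, 0, 2, 1, 1, 2, 6, 4, 8]
sum = 35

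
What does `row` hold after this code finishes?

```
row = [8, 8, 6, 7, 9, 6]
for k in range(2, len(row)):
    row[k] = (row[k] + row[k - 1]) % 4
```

[8, 8, 2, 1, 2, 0]

k=2: row[2] = (6+8)%4 = 2 → [8, 8, 2, 7, 9, 6]
k=3: row[3] = (7+2)%4 = 1 → [8, 8, 2, 1, 9, 6]
k=4: row[4] = (9+1)%4 = 2 → [8, 8, 2, 1, 2, 6]
k=5: row[5] = (6+2)%4 = 0 → [8, 8, 2, 1, 2, 0]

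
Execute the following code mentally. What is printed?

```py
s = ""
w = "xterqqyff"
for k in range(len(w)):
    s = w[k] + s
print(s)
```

ffyqqretx

k=0: prepend 'x' → 'x'
k=1: prepend 't' → 'tx'
k=2: prepend 'e' → 'etx'
k=3: prepend 'r' → 'retx'
k=4: prepend 'q' → 'qretx'
k=5: prepend 'q' → 'qqretx'
k=6: prepend 'y' → 'yqqretx'
k=7: prepend 'f' → 'fyqqretx'
k=8: prepend 'f' → 'ffyqqretx'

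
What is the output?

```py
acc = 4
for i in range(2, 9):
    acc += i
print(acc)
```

39

i=2: acc = 4+2 = 6
i=3: acc = 6+3 = 9
i=4: acc = 9+4 = 13
i=5: acc = 13+5 = 18
i=6: acc = 18+6 = 24
i=7: acc = 24+7 = 31
i=8: acc = 31+8 = 39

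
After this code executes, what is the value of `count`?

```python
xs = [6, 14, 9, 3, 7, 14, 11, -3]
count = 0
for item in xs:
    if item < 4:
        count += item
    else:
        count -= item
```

item=6: not <4, count = 0-6 = -6
item=14: not <4, count = (-6)-14 = -20
item=9: not <4, count = (-20)-9 = -29
item=3: <4, count = (-29)+3 = -26
item=7: not <4, count = (-26)-7 = -33
item=14: not <4, count = (-33)-14 = -47
item=11: not <4, count = (-47)-11 = -58
item=-3: <4, count = (-58)+(-3) = -61

-61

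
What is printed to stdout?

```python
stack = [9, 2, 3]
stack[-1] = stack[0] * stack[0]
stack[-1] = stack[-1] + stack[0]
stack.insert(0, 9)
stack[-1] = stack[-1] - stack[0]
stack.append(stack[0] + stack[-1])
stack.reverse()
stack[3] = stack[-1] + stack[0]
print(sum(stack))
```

281

stack[-1] = stack[0]*stack[0] = 9*9 = 81 → [9, 2, 81]
stack[-1] = stack[-1]+stack[0] = 81+9 = 90 → [9, 2, 90]
insert 9 at 0 → [9, 9, 2, 90]
stack[-1] = stack[-1]-stack[0] = 90-9 = 81 → [9, 9, 2, 81]
append stack[0]+stack[-1] = 9+81 = 90 → [9, 9, 2, 81, 90]
reverse → [90, 81, 2, 9, 9]
stack[3] = stack[-1]+stack[0] = 9+90 = 99 → [90, 81, 2, 99, 9]
sum = 281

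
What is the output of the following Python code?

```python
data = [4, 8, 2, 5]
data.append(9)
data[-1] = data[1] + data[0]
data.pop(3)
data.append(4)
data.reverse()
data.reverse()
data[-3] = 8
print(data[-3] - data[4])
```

append 9 → [4, 8, 2, 5, 9]
data[-1] = data[1]+data[0] = 8+4 = 12 → [4, 8, 2, 5, 12]
pop(3) removes 5 → [4, 8, 2, 12]
append 4 → [4, 8, 2, 12, 4]
reverse → [4, 12, 2, 8, 4]
reverse → [4, 8, 2, 12, 4]
data[-3] = 8 → [4, 8, 8, 12, 4]
data[-3]-data[4] = 8-4 = 4

4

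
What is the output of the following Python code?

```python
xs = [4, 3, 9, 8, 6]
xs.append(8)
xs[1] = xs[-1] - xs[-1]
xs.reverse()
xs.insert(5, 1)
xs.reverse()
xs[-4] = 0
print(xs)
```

append 8 → [4, 3, 9, 8, 6, 8]
xs[1] = xs[-1]-xs[-1] = 8-8 = 0 → [4, 0, 9, 8, 6, 8]
reverse → [8, 6, 8, 9, 0, 4]
insert 1 at 5 → [8, 6, 8, 9, 0, 1, 4]
reverse → [4, 1, 0, 9, 8, 6, 8]
xs[-4] = 0 → [4, 1, 0, 0, 8, 6, 8]

[4, 1, 0, 0, 8, 6, 8]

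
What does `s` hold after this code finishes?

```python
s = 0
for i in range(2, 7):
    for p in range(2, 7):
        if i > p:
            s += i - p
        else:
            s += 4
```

80

i=2,p=2: not 2>2, s = 0+4 = 4
i=2,p=3: not 2>3, s = 4+4 = 8
i=2,p=4: not 2>4, s = 8+4 = 12
i=2,p=5: not 2>5, s = 12+4 = 16
i=2,p=6: not 2>6, s = 16+4 = 20
i=3,p=2: 3>2, s = 20+1 = 21
i=3,p=3: not 3>3, s = 21+4 = 25
i=3,p=4: not 3>4, s = 25+4 = 29
i=3,p=5: not 3>5, s = 29+4 = 33
i=3,p=6: not 3>6, s = 33+4 = 37
i=4,p=2: 4>2, s = 37+2 = 39
i=4,p=3: 4>3, s = 39+1 = 40
i=4,p=4: not 4>4, s = 40+4 = 44
i=4,p=5: not 4>5, s = 44+4 = 48
i=4,p=6: not 4>6, s = 48+4 = 52
i=5,p=2: 5>2, s = 52+3 = 55
i=5,p=3: 5>3, s = 55+2 = 57
i=5,p=4: 5>4, s = 57+1 = 58
i=5,p=5: not 5>5, s = 58+4 = 62
i=5,p=6: not 5>6, s = 62+4 = 66
i=6,p=2: 6>2, s = 66+4 = 70
i=6,p=3: 6>3, s = 70+3 = 73
i=6,p=4: 6>4, s = 73+2 = 75
i=6,p=5: 6>5, s = 75+1 = 76
i=6,p=6: not 6>6, s = 76+4 = 80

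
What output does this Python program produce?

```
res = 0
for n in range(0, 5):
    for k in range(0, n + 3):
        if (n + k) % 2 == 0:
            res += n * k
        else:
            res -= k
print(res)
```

69

n=0,k=0: even sum, res = 0+0 = 0
n=0,k=1: odd sum, res = 0-1 = -1
n=0,k=2: even sum, res = (-1)+0 = -1
n=1,k=0: odd sum, res = (-1)-0 = -1
n=1,k=1: even sum, res = (-1)+1 = 0
n=1,k=2: odd sum, res = 0-2 = -2
n=1,k=3: even sum, res = (-2)+3 = 1
n=2,k=0: even sum, res = 1+0 = 1
n=2,k=1: odd sum, res = 1-1 = 0
n=2,k=2: even sum, res = 0+4 = 4
n=2,k=3: odd sum, res = 4-3 = 1
n=2,k=4: even sum, res = 1+8 = 9
n=3,k=0: odd sum, res = 9-0 = 9
n=3,k=1: even sum, res = 9+3 = 12
n=3,k=2: odd sum, res = 12-2 = 10
n=3,k=3: even sum, res = 10+9 = 19
n=3,k=4: odd sum, res = 19-4 = 15
n=3,k=5: even sum, res = 15+15 = 30
n=4,k=0: even sum, res = 30+0 = 30
n=4,k=1: odd sum, res = 30-1 = 29
n=4,k=2: even sum, res = 29+8 = 37
n=4,k=3: odd sum, res = 37-3 = 34
n=4,k=4: even sum, res = 34+16 = 50
n=4,k=5: odd sum, res = 50-5 = 45
n=4,k=6: even sum, res = 45+24 = 69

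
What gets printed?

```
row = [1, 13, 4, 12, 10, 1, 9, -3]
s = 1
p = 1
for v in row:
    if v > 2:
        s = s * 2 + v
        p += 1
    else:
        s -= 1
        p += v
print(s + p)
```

319

v=1: not >2, s = 1-1 = 0; p=2
v=13: >2, s = 0*2+13 = 13; p=3
v=4: >2, s = 13*2+4 = 30; p=4
v=12: >2, s = 30*2+12 = 72; p=5
v=10: >2, s = 72*2+10 = 154; p=6
v=1: not >2, s = 154-1 = 153; p=7
v=9: >2, s = 153*2+9 = 315; p=8
v=-3: not >2, s = 315-1 = 314; p=5
s+p = 314+5 = 319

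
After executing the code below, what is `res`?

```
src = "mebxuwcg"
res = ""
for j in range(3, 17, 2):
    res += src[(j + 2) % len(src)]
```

'wgexwge'

j=3: add src[5]='w' → 'w'
j=5: add src[7]='g' → 'wg'
j=7: add src[1]='e' → 'wge'
j=9: add src[3]='x' → 'wgex'
j=11: add src[5]='w' → 'wgexw'
j=13: add src[7]='g' → 'wgexwg'
j=15: add src[1]='e' → 'wgexwge'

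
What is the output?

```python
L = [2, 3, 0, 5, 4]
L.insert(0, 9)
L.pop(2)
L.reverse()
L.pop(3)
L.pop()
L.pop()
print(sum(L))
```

9

insert 9 at 0 → [9, 2, 3, 0, 5, 4]
pop(2) removes 3 → [9, 2, 0, 5, 4]
reverse → [4, 5, 0, 2, 9]
pop(3) removes 2 → [4, 5, 0, 9]
pop() removes 9 → [4, 5, 0]
pop() removes 0 → [4, 5]
sum = 9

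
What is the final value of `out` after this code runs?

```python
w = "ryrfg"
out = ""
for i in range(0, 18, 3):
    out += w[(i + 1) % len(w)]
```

i=0: add w[1]='y' → 'y'
i=3: add w[4]='g' → 'yg'
i=6: add w[2]='r' → 'ygr'
i=9: add w[0]='r' → 'ygrr'
i=12: add w[3]='f' → 'ygrrf'
i=15: add w[1]='y' → 'ygrrfy'

'ygrrfy'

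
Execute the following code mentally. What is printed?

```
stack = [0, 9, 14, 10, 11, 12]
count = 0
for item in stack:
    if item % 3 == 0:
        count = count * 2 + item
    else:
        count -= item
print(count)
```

-40

item=0: %3==0, count = 0*2+0 = 0
item=9: %3==0, count = 0*2+9 = 9
item=14: not %3==0, count = 9-14 = -5
item=10: not %3==0, count = (-5)-10 = -15
item=11: not %3==0, count = (-15)-11 = -26
item=12: %3==0, count = (-26)*2+12 = -40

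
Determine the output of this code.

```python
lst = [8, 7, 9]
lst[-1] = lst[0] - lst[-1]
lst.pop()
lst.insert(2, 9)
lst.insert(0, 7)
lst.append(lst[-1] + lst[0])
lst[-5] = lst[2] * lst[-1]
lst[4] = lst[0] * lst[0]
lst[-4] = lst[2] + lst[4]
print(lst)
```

[112, 12551, 7, 9, 12544]

lst[-1] = lst[0]-lst[-1] = 8-9 = -1 → [8, 7, -1]
pop() removes -1 → [8, 7]
insert 9 at 2 → [8, 7, 9]
insert 7 at 0 → [7, 8, 7, 9]
append lst[-1]+lst[0] = 9+7 = 16 → [7, 8, 7, 9, 16]
lst[-5] = lst[2]*lst[-1] = 7*16 = 112 → [112, 8, 7, 9, 16]
lst[4] = lst[0]*lst[0] = 112*112 = 12544 → [112, 8, 7, 9, 12544]
lst[-4] = lst[2]+lst[4] = 7+12544 = 12551 → [112, 12551, 7, 9, 12544]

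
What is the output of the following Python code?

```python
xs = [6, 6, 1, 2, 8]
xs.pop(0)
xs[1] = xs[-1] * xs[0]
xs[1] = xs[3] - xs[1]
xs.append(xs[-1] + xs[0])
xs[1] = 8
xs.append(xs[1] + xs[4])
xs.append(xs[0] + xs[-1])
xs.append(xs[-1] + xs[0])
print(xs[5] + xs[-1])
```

pop(0) removes 6 → [6, 1, 2, 8]
xs[1] = xs[-1]*xs[0] = 8*6 = 48 → [6, 48, 2, 8]
xs[1] = xs[3]-xs[1] = 8-48 = -40 → [6, -40, 2, 8]
append xs[-1]+xs[0] = 8+6 = 14 → [6, -40, 2, 8, 14]
xs[1] = 8 → [6, 8, 2, 8, 14]
append xs[1]+xs[4] = 8+14 = 22 → [6, 8, 2, 8, 14, 22]
append xs[0]+xs[-1] = 6+22 = 28 → [6, 8, 2, 8, 14, 22, 28]
append xs[-1]+xs[0] = 28+6 = 34 → [6, 8, 2, 8, 14, 22, 28, 34]
xs[5]+xs[-1] = 22+34 = 56

56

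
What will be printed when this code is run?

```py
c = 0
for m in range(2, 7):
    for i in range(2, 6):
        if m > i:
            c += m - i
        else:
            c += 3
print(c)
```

m=2,i=2: not 2>2, c = 0+3 = 3
m=2,i=3: not 2>3, c = 3+3 = 6
m=2,i=4: not 2>4, c = 6+3 = 9
m=2,i=5: not 2>5, c = 9+3 = 12
m=3,i=2: 3>2, c = 12+1 = 13
m=3,i=3: not 3>3, c = 13+3 = 16
m=3,i=4: not 3>4, c = 16+3 = 19
m=3,i=5: not 3>5, c = 19+3 = 22
m=4,i=2: 4>2, c = 22+2 = 24
m=4,i=3: 4>3, c = 24+1 = 25
m=4,i=4: not 4>4, c = 25+3 = 28
m=4,i=5: not 4>5, c = 28+3 = 31
m=5,i=2: 5>2, c = 31+3 = 34
m=5,i=3: 5>3, c = 34+2 = 36
m=5,i=4: 5>4, c = 36+1 = 37
m=5,i=5: not 5>5, c = 37+3 = 40
m=6,i=2: 6>2, c = 40+4 = 44
m=6,i=3: 6>3, c = 44+3 = 47
m=6,i=4: 6>4, c = 47+2 = 49
m=6,i=5: 6>5, c = 49+1 = 50

50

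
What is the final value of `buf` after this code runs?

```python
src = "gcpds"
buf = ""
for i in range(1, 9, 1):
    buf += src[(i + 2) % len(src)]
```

'dsgcpdsg'

i=1: add src[3]='d' → 'd'
i=2: add src[4]='s' → 'ds'
i=3: add src[0]='g' → 'dsg'
i=4: add src[1]='c' → 'dsgc'
i=5: add src[2]='p' → 'dsgcp'
i=6: add src[3]='d' → 'dsgcpd'
i=7: add src[4]='s' → 'dsgcpds'
i=8: add src[0]='g' → 'dsgcpdsg'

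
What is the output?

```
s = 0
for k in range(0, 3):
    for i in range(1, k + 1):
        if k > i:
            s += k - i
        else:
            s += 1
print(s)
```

3

k=1,i=1: not 1>1, s = 0+1 = 1
k=2,i=1: 2>1, s = 1+1 = 2
k=2,i=2: not 2>2, s = 2+1 = 3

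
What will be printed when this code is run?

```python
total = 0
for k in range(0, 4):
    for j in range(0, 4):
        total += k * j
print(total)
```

k=0,j=0: total = 0+0 = 0
k=0,j=1: total = 0+0 = 0
k=0,j=2: total = 0+0 = 0
k=0,j=3: total = 0+0 = 0
k=1,j=0: total = 0+0 = 0
k=1,j=1: total = 0+1 = 1
k=1,j=2: total = 1+2 = 3
k=1,j=3: total = 3+3 = 6
k=2,j=0: total = 6+0 = 6
k=2,j=1: total = 6+2 = 8
k=2,j=2: total = 8+4 = 12
k=2,j=3: total = 12+6 = 18
k=3,j=0: total = 18+0 = 18
k=3,j=1: total = 18+3 = 21
k=3,j=2: total = 21+6 = 27
k=3,j=3: total = 27+9 = 36

36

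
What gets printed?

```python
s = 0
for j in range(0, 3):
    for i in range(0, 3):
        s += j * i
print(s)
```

9

j=0,i=0: s = 0+0 = 0
j=0,i=1: s = 0+0 = 0
j=0,i=2: s = 0+0 = 0
j=1,i=0: s = 0+0 = 0
j=1,i=1: s = 0+1 = 1
j=1,i=2: s = 1+2 = 3
j=2,i=0: s = 3+0 = 3
j=2,i=1: s = 3+2 = 5
j=2,i=2: s = 5+4 = 9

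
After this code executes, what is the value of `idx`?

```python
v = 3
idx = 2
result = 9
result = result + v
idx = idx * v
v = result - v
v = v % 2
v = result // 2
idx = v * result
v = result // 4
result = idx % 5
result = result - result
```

result = 9+3 = 12
idx = 2*3 = 6
v = 12-3 = 9
v = 9%2 = 1
v = 12//2 = 6
idx = 6*12 = 72
v = 12//4 = 3
result = 72%5 = 2
result = 2-2 = 0

72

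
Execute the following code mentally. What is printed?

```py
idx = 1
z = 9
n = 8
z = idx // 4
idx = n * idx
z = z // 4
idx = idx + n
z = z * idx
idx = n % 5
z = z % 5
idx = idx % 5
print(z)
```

z = 1//4 = 0
idx = 8*1 = 8
z = 0//4 = 0
idx = 8+8 = 16
z = 0*16 = 0
idx = 8%5 = 3
z = 0%5 = 0
idx = 3%5 = 3

0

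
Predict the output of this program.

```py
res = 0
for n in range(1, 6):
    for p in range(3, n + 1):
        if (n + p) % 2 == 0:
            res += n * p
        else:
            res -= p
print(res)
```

58

n=3,p=3: even sum, res = 0+9 = 9
n=4,p=3: odd sum, res = 9-3 = 6
n=4,p=4: even sum, res = 6+16 = 22
n=5,p=3: even sum, res = 22+15 = 37
n=5,p=4: odd sum, res = 37-4 = 33
n=5,p=5: even sum, res = 33+25 = 58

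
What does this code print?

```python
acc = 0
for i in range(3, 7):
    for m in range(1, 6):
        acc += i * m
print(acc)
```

i=3,m=1: acc = 0+3 = 3
i=3,m=2: acc = 3+6 = 9
i=3,m=3: acc = 9+9 = 18
i=3,m=4: acc = 18+12 = 30
i=3,m=5: acc = 30+15 = 45
i=4,m=1: acc = 45+4 = 49
i=4,m=2: acc = 49+8 = 57
i=4,m=3: acc = 57+12 = 69
i=4,m=4: acc = 69+16 = 85
i=4,m=5: acc = 85+20 = 105
i=5,m=1: acc = 105+5 = 110
i=5,m=2: acc = 110+10 = 120
i=5,m=3: acc = 120+15 = 135
i=5,m=4: acc = 135+20 = 155
i=5,m=5: acc = 155+25 = 180
i=6,m=1: acc = 180+6 = 186
i=6,m=2: acc = 186+12 = 198
i=6,m=3: acc = 198+18 = 216
i=6,m=4: acc = 216+24 = 240
i=6,m=5: acc = 240+30 = 270

270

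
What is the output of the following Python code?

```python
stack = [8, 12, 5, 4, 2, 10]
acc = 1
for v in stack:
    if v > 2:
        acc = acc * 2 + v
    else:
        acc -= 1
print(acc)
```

292

v=8: >2, acc = 1*2+8 = 10
v=12: >2, acc = 10*2+12 = 32
v=5: >2, acc = 32*2+5 = 69
v=4: >2, acc = 69*2+4 = 142
v=2: not >2, acc = 142-1 = 141
v=10: >2, acc = 141*2+10 = 292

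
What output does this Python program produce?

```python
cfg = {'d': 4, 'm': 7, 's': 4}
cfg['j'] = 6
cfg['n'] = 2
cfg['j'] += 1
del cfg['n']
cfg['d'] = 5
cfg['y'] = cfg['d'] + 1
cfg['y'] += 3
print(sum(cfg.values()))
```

32

cfg['j'] = 6 → {'d': 4, 'm': 7, 's': 4, 'j': 6}
cfg['n'] = 2 → {'d': 4, 'm': 7, 's': 4, 'j': 6, 'n': 2}
cfg['j'] = 6+1 = 7 → {'d': 4, 'm': 7, 's': 4, 'j': 7, 'n': 2}
del 'n' → {'d': 4, 'm': 7, 's': 4, 'j': 7}
cfg['d'] = 5 → {'d': 5, 'm': 7, 's': 4, 'j': 7}
cfg['y'] = cfg['d']+1 = 6 → {'d': 5, 'm': 7, 's': 4, 'j': 7, 'y': 6}
cfg['y'] = 6+3 = 9 → {'d': 5, 'm': 7, 's': 4, 'j': 7, 'y': 9}
sum of values = 32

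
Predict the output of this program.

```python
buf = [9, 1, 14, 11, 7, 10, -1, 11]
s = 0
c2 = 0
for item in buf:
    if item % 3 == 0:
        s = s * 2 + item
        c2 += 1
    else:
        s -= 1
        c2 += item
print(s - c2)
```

item=9: %3==0, s = 0*2+9 = 9; c2=1
item=1: not %3==0, s = 9-1 = 8; c2=2
item=14: not %3==0, s = 8-1 = 7; c2=16
item=11: not %3==0, s = 7-1 = 6; c2=27
item=7: not %3==0, s = 6-1 = 5; c2=34
item=10: not %3==0, s = 5-1 = 4; c2=44
item=-1: not %3==0, s = 4-1 = 3; c2=43
item=11: not %3==0, s = 3-1 = 2; c2=54
s-c2 = 2-54 = -52

-52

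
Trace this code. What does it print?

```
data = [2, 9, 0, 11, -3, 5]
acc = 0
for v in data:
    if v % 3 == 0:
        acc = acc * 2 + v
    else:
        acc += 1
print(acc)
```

44

v=2: not %3==0, acc = 0+1 = 1
v=9: %3==0, acc = 1*2+9 = 11
v=0: %3==0, acc = 11*2+0 = 22
v=11: not %3==0, acc = 22+1 = 23
v=-3: %3==0, acc = 23*2+(-3) = 43
v=5: not %3==0, acc = 43+1 = 44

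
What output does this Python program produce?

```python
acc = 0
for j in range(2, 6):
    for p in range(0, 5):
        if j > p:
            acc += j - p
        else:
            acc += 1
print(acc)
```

40

j=2,p=0: 2>0, acc = 0+2 = 2
j=2,p=1: 2>1, acc = 2+1 = 3
j=2,p=2: not 2>2, acc = 3+1 = 4
j=2,p=3: not 2>3, acc = 4+1 = 5
j=2,p=4: not 2>4, acc = 5+1 = 6
j=3,p=0: 3>0, acc = 6+3 = 9
j=3,p=1: 3>1, acc = 9+2 = 11
j=3,p=2: 3>2, acc = 11+1 = 12
j=3,p=3: not 3>3, acc = 12+1 = 13
j=3,p=4: not 3>4, acc = 13+1 = 14
j=4,p=0: 4>0, acc = 14+4 = 18
j=4,p=1: 4>1, acc = 18+3 = 21
j=4,p=2: 4>2, acc = 21+2 = 23
j=4,p=3: 4>3, acc = 23+1 = 24
j=4,p=4: not 4>4, acc = 24+1 = 25
j=5,p=0: 5>0, acc = 25+5 = 30
j=5,p=1: 5>1, acc = 30+4 = 34
j=5,p=2: 5>2, acc = 34+3 = 37
j=5,p=3: 5>3, acc = 37+2 = 39
j=5,p=4: 5>4, acc = 39+1 = 40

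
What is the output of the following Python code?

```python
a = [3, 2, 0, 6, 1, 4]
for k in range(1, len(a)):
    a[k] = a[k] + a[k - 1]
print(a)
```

[3, 5, 5, 11, 12, 16]

k=1: a[1] = 2+3 = 5 → [3, 5, 0, 6, 1, 4]
k=2: a[2] = 0+5 = 5 → [3, 5, 5, 6, 1, 4]
k=3: a[3] = 6+5 = 11 → [3, 5, 5, 11, 1, 4]
k=4: a[4] = 1+11 = 12 → [3, 5, 5, 11, 12, 4]
k=5: a[5] = 4+12 = 16 → [3, 5, 5, 11, 12, 16]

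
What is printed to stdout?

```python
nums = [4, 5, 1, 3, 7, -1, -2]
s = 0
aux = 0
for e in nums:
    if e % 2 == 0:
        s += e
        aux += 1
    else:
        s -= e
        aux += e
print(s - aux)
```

e=4: even, s = 0+4 = 4; aux=1
e=5: not even, s = 4-5 = -1; aux=6
e=1: not even, s = (-1)-1 = -2; aux=7
e=3: not even, s = (-2)-3 = -5; aux=10
e=7: not even, s = (-5)-7 = -12; aux=17
e=-1: not even, s = (-12)-(-1) = -11; aux=16
e=-2: even, s = (-11)+(-2) = -13; aux=17
s-aux = (-13)-17 = -30

-30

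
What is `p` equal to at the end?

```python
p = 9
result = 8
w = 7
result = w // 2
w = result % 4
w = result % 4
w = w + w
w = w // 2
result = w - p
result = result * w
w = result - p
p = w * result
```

result = 7//2 = 3
w = 3%4 = 3
w = 3%4 = 3
w = 3+3 = 6
w = 6//2 = 3
result = 3-9 = -6
result = (-6)*3 = -18
w = (-18)-9 = -27
p = (-27)*(-18) = 486

486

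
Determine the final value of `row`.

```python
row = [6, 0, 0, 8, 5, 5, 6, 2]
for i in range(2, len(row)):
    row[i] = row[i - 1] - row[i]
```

[6, 0, 0, -8, -13, -18, -24, -26]

i=2: row[2] = 0-0 = 0 → [6, 0, 0, 8, 5, 5, 6, 2]
i=3: row[3] = 0-8 = -8 → [6, 0, 0, -8, 5, 5, 6, 2]
i=4: row[4] = (-8)-5 = -13 → [6, 0, 0, -8, -13, 5, 6, 2]
i=5: row[5] = (-13)-5 = -18 → [6, 0, 0, -8, -13, -18, 6, 2]
i=6: row[6] = (-18)-6 = -24 → [6, 0, 0, -8, -13, -18, -24, 2]
i=7: row[7] = (-24)-2 = -26 → [6, 0, 0, -8, -13, -18, -24, -26]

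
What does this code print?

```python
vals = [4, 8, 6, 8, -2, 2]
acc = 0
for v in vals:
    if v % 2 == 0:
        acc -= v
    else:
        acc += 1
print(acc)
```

v=4: even, acc = 0-4 = -4
v=8: even, acc = (-4)-8 = -12
v=6: even, acc = (-12)-6 = -18
v=8: even, acc = (-18)-8 = -26
v=-2: even, acc = (-26)-(-2) = -24
v=2: even, acc = (-24)-2 = -26

-26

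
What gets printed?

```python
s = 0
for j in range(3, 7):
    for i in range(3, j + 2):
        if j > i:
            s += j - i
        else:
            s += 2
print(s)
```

26

j=3,i=3: not 3>3, s = 0+2 = 2
j=3,i=4: not 3>4, s = 2+2 = 4
j=4,i=3: 4>3, s = 4+1 = 5
j=4,i=4: not 4>4, s = 5+2 = 7
j=4,i=5: not 4>5, s = 7+2 = 9
j=5,i=3: 5>3, s = 9+2 = 11
j=5,i=4: 5>4, s = 11+1 = 12
j=5,i=5: not 5>5, s = 12+2 = 14
j=5,i=6: not 5>6, s = 14+2 = 16
j=6,i=3: 6>3, s = 16+3 = 19
j=6,i=4: 6>4, s = 19+2 = 21
j=6,i=5: 6>5, s = 21+1 = 22
j=6,i=6: not 6>6, s = 22+2 = 24
j=6,i=7: not 6>7, s = 24+2 = 26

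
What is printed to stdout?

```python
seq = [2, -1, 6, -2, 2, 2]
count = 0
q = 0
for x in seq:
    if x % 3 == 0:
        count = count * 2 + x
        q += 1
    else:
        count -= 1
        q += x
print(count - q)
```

-5

x=2: not %3==0, count = 0-1 = -1; q=2
x=-1: not %3==0, count = (-1)-1 = -2; q=1
x=6: %3==0, count = (-2)*2+6 = 2; q=2
x=-2: not %3==0, count = 2-1 = 1; q=0
x=2: not %3==0, count = 1-1 = 0; q=2
x=2: not %3==0, count = 0-1 = -1; q=4
count-q = (-1)-4 = -5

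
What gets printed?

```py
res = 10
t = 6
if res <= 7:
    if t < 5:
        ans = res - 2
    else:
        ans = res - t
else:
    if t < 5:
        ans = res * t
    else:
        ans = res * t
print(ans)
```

res=10, t=6
res <= 7 is False; t < 5 is False
→ ans = res * t = 60

60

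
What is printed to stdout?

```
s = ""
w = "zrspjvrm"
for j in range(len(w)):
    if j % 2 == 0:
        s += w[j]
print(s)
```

zsjr

j=0: add 'z' → 'z'
j=1: skip
j=2: add 's' → 'zs'
j=3: skip
j=4: add 'j' → 'zsj'
j=5: skip
j=6: add 'r' → 'zsjr'
j=7: skip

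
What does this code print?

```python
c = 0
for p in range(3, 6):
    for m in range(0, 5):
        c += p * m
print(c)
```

p=3,m=0: c = 0+0 = 0
p=3,m=1: c = 0+3 = 3
p=3,m=2: c = 3+6 = 9
p=3,m=3: c = 9+9 = 18
p=3,m=4: c = 18+12 = 30
p=4,m=0: c = 30+0 = 30
p=4,m=1: c = 30+4 = 34
p=4,m=2: c = 34+8 = 42
p=4,m=3: c = 42+12 = 54
p=4,m=4: c = 54+16 = 70
p=5,m=0: c = 70+0 = 70
p=5,m=1: c = 70+5 = 75
p=5,m=2: c = 75+10 = 85
p=5,m=3: c = 85+15 = 100
p=5,m=4: c = 100+20 = 120

120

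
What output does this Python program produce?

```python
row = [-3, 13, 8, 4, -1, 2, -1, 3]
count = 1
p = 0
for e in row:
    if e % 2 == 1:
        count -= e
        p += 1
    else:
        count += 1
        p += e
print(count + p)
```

12

e=-3: odd, count = 1-(-3) = 4; p=1
e=13: odd, count = 4-13 = -9; p=2
e=8: not odd, count = (-9)+1 = -8; p=10
e=4: not odd, count = (-8)+1 = -7; p=14
e=-1: odd, count = (-7)-(-1) = -6; p=15
e=2: not odd, count = (-6)+1 = -5; p=17
e=-1: odd, count = (-5)-(-1) = -4; p=18
e=3: odd, count = (-4)-3 = -7; p=19
count+p = (-7)+19 = 12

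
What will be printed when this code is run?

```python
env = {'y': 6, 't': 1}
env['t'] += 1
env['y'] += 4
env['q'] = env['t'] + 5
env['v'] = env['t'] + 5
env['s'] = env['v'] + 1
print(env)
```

env['t'] = 1+1 = 2 → {'y': 6, 't': 2}
env['y'] = 6+4 = 10 → {'y': 10, 't': 2}
env['q'] = env['t']+5 = 7 → {'y': 10, 't': 2, 'q': 7}
env['v'] = env['t']+5 = 7 → {'y': 10, 't': 2, 'q': 7, 'v': 7}
env['s'] = env['v']+1 = 8 → {'y': 10, 't': 2, 'q': 7, 'v': 7, 's': 8}

{'y': 10, 't': 2, 'q': 7, 'v': 7, 's': 8}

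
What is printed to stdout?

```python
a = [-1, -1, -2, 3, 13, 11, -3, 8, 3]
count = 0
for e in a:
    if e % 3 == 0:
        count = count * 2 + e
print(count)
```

e=-1: not %3==0
e=-1: not %3==0
e=-2: not %3==0
e=3: %3==0, count = 0*2+3 = 3
e=13: not %3==0
e=11: not %3==0
e=-3: %3==0, count = 3*2+(-3) = 3
e=8: not %3==0
e=3: %3==0, count = 3*2+3 = 9

9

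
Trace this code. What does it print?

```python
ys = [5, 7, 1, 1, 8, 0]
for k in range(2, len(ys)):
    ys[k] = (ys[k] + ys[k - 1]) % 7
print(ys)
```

k=2: ys[2] = (1+7)%7 = 1 → [5, 7, 1, 1, 8, 0]
k=3: ys[3] = (1+1)%7 = 2 → [5, 7, 1, 2, 8, 0]
k=4: ys[4] = (8+2)%7 = 3 → [5, 7, 1, 2, 3, 0]
k=5: ys[5] = (0+3)%7 = 3 → [5, 7, 1, 2, 3, 3]

[5, 7, 1, 2, 3, 3]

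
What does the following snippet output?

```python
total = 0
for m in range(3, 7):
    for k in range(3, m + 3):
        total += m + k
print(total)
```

m=3,k=3: total = 0+6 = 6
m=3,k=4: total = 6+7 = 13
m=3,k=5: total = 13+8 = 21
m=4,k=3: total = 21+7 = 28
m=4,k=4: total = 28+8 = 36
m=4,k=5: total = 36+9 = 45
m=4,k=6: total = 45+10 = 55
m=5,k=3: total = 55+8 = 63
m=5,k=4: total = 63+9 = 72
m=5,k=5: total = 72+10 = 82
m=5,k=6: total = 82+11 = 93
m=5,k=7: total = 93+12 = 105
m=6,k=3: total = 105+9 = 114
m=6,k=4: total = 114+10 = 124
m=6,k=5: total = 124+11 = 135
m=6,k=6: total = 135+12 = 147
m=6,k=7: total = 147+13 = 160
m=6,k=8: total = 160+14 = 174

174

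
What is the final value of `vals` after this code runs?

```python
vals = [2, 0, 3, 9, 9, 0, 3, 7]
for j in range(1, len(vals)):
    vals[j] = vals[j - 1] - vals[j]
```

j=1: vals[1] = 2-0 = 2 → [2, 2, 3, 9, 9, 0, 3, 7]
j=2: vals[2] = 2-3 = -1 → [2, 2, -1, 9, 9, 0, 3, 7]
j=3: vals[3] = (-1)-9 = -10 → [2, 2, -1, -10, 9, 0, 3, 7]
j=4: vals[4] = (-10)-9 = -19 → [2, 2, -1, -10, -19, 0, 3, 7]
j=5: vals[5] = (-19)-0 = -19 → [2, 2, -1, -10, -19, -19, 3, 7]
j=6: vals[6] = (-19)-3 = -22 → [2, 2, -1, -10, -19, -19, -22, 7]
j=7: vals[7] = (-22)-7 = -29 → [2, 2, -1, -10, -19, -19, -22, -29]

[2, 2, -1, -10, -19, -19, -22, -29]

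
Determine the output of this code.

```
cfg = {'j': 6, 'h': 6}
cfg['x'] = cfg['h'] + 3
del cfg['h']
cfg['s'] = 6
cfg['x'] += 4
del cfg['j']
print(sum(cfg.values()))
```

cfg['x'] = cfg['h']+3 = 9 → {'j': 6, 'h': 6, 'x': 9}
del 'h' → {'j': 6, 'x': 9}
cfg['s'] = 6 → {'j': 6, 'x': 9, 's': 6}
cfg['x'] = 9+4 = 13 → {'j': 6, 'x': 13, 's': 6}
del 'j' → {'x': 13, 's': 6}
sum of values = 19

19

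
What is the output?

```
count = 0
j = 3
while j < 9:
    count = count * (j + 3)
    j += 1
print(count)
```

j=3: count = 0*6 = 0
j=4: count = 0*7 = 0
j=5: count = 0*8 = 0
j=6: count = 0*9 = 0
j=7: count = 0*10 = 0
j=8: count = 0*11 = 0

0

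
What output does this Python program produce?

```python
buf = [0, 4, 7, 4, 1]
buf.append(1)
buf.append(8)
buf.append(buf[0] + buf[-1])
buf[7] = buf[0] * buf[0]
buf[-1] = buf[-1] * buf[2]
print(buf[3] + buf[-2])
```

12

append 1 → [0, 4, 7, 4, 1, 1]
append 8 → [0, 4, 7, 4, 1, 1, 8]
append buf[0]+buf[-1] = 0+8 = 8 → [0, 4, 7, 4, 1, 1, 8, 8]
buf[7] = buf[0]*buf[0] = 0*0 = 0 → [0, 4, 7, 4, 1, 1, 8, 0]
buf[-1] = buf[-1]*buf[2] = 0*7 = 0 → [0, 4, 7, 4, 1, 1, 8, 0]
buf[3]+buf[-2] = 4+8 = 12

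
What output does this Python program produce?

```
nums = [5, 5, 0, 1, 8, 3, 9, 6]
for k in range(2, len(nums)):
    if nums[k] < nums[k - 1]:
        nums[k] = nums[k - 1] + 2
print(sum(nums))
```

k=2: 0<5, nums[2] = 5+2 = 7 → [5, 5, 7, 1, 8, 3, 9, 6]
k=3: 1<7, nums[3] = 7+2 = 9 → [5, 5, 7, 9, 8, 3, 9, 6]
k=4: 8<9, nums[4] = 9+2 = 11 → [5, 5, 7, 9, 11, 3, 9, 6]
k=5: 3<11, nums[5] = 11+2 = 13 → [5, 5, 7, 9, 11, 13, 9, 6]
k=6: 9<13, nums[6] = 13+2 = 15 → [5, 5, 7, 9, 11, 13, 15, 6]
k=7: 6<15, nums[7] = 15+2 = 17 → [5, 5, 7, 9, 11, 13, 15, 17]
sum = 82

82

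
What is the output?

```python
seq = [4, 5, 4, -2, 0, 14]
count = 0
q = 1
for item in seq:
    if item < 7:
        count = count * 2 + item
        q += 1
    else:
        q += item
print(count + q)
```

item=4: <7, count = 0*2+4 = 4; q=2
item=5: <7, count = 4*2+5 = 13; q=3
item=4: <7, count = 13*2+4 = 30; q=4
item=-2: <7, count = 30*2+(-2) = 58; q=5
item=0: <7, count = 58*2+0 = 116; q=6
item=14: not <7; q=20
count+q = 116+20 = 136

136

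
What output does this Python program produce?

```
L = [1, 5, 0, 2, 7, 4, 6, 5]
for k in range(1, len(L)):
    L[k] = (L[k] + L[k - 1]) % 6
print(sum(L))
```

k=1: L[1] = (5+1)%6 = 0 → [1, 0, 0, 2, 7, 4, 6, 5]
k=2: L[2] = (0+0)%6 = 0 → [1, 0, 0, 2, 7, 4, 6, 5]
k=3: L[3] = (2+0)%6 = 2 → [1, 0, 0, 2, 7, 4, 6, 5]
k=4: L[4] = (7+2)%6 = 3 → [1, 0, 0, 2, 3, 4, 6, 5]
k=5: L[5] = (4+3)%6 = 1 → [1, 0, 0, 2, 3, 1, 6, 5]
k=6: L[6] = (6+1)%6 = 1 → [1, 0, 0, 2, 3, 1, 1, 5]
k=7: L[7] = (5+1)%6 = 0 → [1, 0, 0, 2, 3, 1, 1, 0]
sum = 8

8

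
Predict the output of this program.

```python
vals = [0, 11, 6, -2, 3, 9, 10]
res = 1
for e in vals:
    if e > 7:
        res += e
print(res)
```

e=0: not >7
e=11: >7, res = 1+11 = 12
e=6: not >7
e=-2: not >7
e=3: not >7
e=9: >7, res = 12+9 = 21
e=10: >7, res = 21+10 = 31

31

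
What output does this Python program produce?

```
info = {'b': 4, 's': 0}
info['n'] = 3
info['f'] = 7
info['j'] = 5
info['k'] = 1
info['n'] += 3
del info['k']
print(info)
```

{'b': 4, 's': 0, 'n': 6, 'f': 7, 'j': 5}

info['n'] = 3 → {'b': 4, 's': 0, 'n': 3}
info['f'] = 7 → {'b': 4, 's': 0, 'n': 3, 'f': 7}
info['j'] = 5 → {'b': 4, 's': 0, 'n': 3, 'f': 7, 'j': 5}
info['k'] = 1 → {'b': 4, 's': 0, 'n': 3, 'f': 7, 'j': 5, 'k': 1}
info['n'] = 3+3 = 6 → {'b': 4, 's': 0, 'n': 6, 'f': 7, 'j': 5, 'k': 1}
del 'k' → {'b': 4, 's': 0, 'n': 6, 'f': 7, 'j': 5}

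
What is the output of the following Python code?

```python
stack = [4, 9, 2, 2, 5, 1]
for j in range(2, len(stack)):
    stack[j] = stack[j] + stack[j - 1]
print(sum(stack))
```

74

j=2: stack[2] = 2+9 = 11 → [4, 9, 11, 2, 5, 1]
j=3: stack[3] = 2+11 = 13 → [4, 9, 11, 13, 5, 1]
j=4: stack[4] = 5+13 = 18 → [4, 9, 11, 13, 18, 1]
j=5: stack[5] = 1+18 = 19 → [4, 9, 11, 13, 18, 19]
sum = 74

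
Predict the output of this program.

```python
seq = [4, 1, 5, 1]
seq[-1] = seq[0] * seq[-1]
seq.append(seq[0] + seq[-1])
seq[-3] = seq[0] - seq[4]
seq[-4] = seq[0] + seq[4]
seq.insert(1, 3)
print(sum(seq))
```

27

seq[-1] = seq[0]*seq[-1] = 4*1 = 4 → [4, 1, 5, 4]
append seq[0]+seq[-1] = 4+4 = 8 → [4, 1, 5, 4, 8]
seq[-3] = seq[0]-seq[4] = 4-8 = -4 → [4, 1, -4, 4, 8]
seq[-4] = seq[0]+seq[4] = 4+8 = 12 → [4, 12, -4, 4, 8]
insert 3 at 1 → [4, 3, 12, -4, 4, 8]
sum = 27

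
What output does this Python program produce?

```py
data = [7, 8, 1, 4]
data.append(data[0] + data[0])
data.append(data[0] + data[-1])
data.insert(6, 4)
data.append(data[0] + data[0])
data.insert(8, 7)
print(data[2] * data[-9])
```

7

append data[0]+data[0] = 7+7 = 14 → [7, 8, 1, 4, 14]
append data[0]+data[-1] = 7+14 = 21 → [7, 8, 1, 4, 14, 21]
insert 4 at 6 → [7, 8, 1, 4, 14, 21, 4]
append data[0]+data[0] = 7+7 = 14 → [7, 8, 1, 4, 14, 21, 4, 14]
insert 7 at 8 → [7, 8, 1, 4, 14, 21, 4, 14, 7]
data[2]*data[-9] = 1*7 = 7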